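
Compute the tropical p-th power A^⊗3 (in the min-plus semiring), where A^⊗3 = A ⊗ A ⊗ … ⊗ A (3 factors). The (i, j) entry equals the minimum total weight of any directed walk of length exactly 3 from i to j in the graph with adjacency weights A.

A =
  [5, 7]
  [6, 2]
A^⊗3 =
  [15, 11]
  [10, 6]

Each entry (A^⊗3)_ij equals the minimum over all length-3 walks i = v_0 → v_1 → … → v_3 = j of Σ_t A[v_t][v_{t+1}]. For example, for (i, j) = (0, 1) we minimise over 4 possible intermediate vertex sequences; the minimum is 11, attained along the walk 0 → 1 → 1 → 1.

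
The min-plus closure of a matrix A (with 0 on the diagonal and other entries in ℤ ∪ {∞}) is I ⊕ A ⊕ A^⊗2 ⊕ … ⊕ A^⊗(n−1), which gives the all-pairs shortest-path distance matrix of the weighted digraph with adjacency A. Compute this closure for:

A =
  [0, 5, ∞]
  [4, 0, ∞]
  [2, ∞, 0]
Closure =
  [0, 5, ∞]
  [4, 0, ∞]
  [2, 7, 0]

This is the Floyd-Warshall all-pairs shortest-path computation. For each intermediate vertex k = 0, 1, …, 2, update dist[i][j] ← min(dist[i][j], dist[i][k] + dist[k][j]). The final matrix gives, for each (i, j), the minimum total weight of any directed path from i to j (possibly empty when i = j).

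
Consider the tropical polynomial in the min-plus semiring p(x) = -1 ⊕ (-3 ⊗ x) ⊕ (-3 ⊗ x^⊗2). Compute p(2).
p(2) = -1

A tropical monomial a ⊗ x^⊗i evaluates to a + i · x. Evaluating each term at x = 2:
  Term 0 contributes -1 + 0 · 2 = -1
  Term 1 contributes -3 + 1 · 2 = -1
  Term 2 contributes -3 + 2 · 2 = 1
p(2) = ⊕ of these = min[-1, -1, 1] = -1.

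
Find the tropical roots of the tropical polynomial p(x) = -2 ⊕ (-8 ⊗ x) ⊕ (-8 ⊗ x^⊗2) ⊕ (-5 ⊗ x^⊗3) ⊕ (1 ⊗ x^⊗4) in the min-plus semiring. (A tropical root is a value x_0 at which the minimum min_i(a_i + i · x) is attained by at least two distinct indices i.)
Roots: {-6, -3, 0, 6}

Each tropical root is a break point of the lower envelope of the lines y = a_i + i · x (there are 5 lines, with slopes 0, 1, ..., 4). Only the lines that attain the minimum somewhere contribute to roots; other lines are dominated. Here the surviving (envelope) indices are i = 4, i = 3, i = 2, i = 1, i = 0.
Intersections between consecutive envelope lines give the roots: for adjacent envelope indices i < j the intersection is x = (a_i − a_j) / (j − i). Reading off the sorted break points: {-6, -3, 0, 6}.
Verification: at each break x_0, at least two indices attain the minimum of min_i(a_i + i · x_0).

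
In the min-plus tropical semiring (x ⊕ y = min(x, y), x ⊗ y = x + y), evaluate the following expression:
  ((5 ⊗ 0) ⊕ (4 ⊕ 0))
((5 ⊗ 0) ⊕ (4 ⊕ 0)) = 0

Expand innermost to outermost. Recall ⊕ takes the minimum of its arguments and ⊗ takes their sum. Working out the expression ((5 ⊗ 0) ⊕ (4 ⊕ 0)) gives 0.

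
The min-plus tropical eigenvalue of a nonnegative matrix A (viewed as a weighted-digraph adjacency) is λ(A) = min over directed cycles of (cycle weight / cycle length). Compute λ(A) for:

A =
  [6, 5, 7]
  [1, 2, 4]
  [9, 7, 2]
λ(A) = 2

Enumerate directed cycles and compute their means (weight / length). Sample:
  cycle 0 → 0: weight = 6, length = 1, mean = 6/1 ≈ 6.000
  cycle 1 → 1: weight = 2, length = 1, mean = 2/1 ≈ 2.000
  cycle 2 → 2: weight = 2, length = 1, mean = 2/1 ≈ 2.000
  cycle 0 → 1 → 0: weight = 6, length = 2, mean = 6/2 ≈ 3.000
  cycle 0 → 2 → 0: weight = 16, length = 2, mean = 16/2 ≈ 8.000
  cycle 1 → 0 → 1: weight = 6, length = 2, mean = 6/2 ≈ 3.000
Minimum mean = 2.000, attained e.g. along the cycle 1 → 1 with weight 2 and length 1. So λ(A) = 2/1 = 2.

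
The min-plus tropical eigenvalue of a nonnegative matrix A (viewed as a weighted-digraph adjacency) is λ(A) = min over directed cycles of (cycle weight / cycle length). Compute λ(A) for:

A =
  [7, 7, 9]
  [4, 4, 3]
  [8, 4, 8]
λ(A) = 7/2

Enumerate directed cycles and compute their means (weight / length). Sample:
  cycle 0 → 0: weight = 7, length = 1, mean = 7/1 ≈ 7.000
  cycle 1 → 1: weight = 4, length = 1, mean = 4/1 ≈ 4.000
  cycle 2 → 2: weight = 8, length = 1, mean = 8/1 ≈ 8.000
  cycle 0 → 1 → 0: weight = 11, length = 2, mean = 11/2 ≈ 5.500
  cycle 0 → 2 → 0: weight = 17, length = 2, mean = 17/2 ≈ 8.500
  cycle 1 → 0 → 1: weight = 11, length = 2, mean = 11/2 ≈ 5.500
Minimum mean = 3.500, attained e.g. along the cycle 1 → 2 → 1 with weight 7 and length 2. So λ(A) = 7/2 = 7/2.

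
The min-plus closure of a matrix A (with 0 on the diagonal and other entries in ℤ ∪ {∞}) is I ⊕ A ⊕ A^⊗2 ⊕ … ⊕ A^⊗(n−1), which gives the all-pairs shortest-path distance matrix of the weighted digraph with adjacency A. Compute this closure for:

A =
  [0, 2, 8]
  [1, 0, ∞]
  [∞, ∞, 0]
Closure =
  [0, 2, 8]
  [1, 0, 9]
  [∞, ∞, 0]

This is the Floyd-Warshall all-pairs shortest-path computation. For each intermediate vertex k = 0, 1, …, 2, update dist[i][j] ← min(dist[i][j], dist[i][k] + dist[k][j]). The final matrix gives, for each (i, j), the minimum total weight of any directed path from i to j (possibly empty when i = j).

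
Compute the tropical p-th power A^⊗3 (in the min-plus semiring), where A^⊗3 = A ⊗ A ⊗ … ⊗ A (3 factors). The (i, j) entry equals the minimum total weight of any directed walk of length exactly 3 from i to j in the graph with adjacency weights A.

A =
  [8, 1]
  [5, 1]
A^⊗3 =
  [7, 3]
  [7, 3]

Each entry (A^⊗3)_ij equals the minimum over all length-3 walks i = v_0 → v_1 → … → v_3 = j of Σ_t A[v_t][v_{t+1}]. For example, for (i, j) = (0, 1) we minimise over 4 possible intermediate vertex sequences; the minimum is 3, attained along the walk 0 → 1 → 1 → 1.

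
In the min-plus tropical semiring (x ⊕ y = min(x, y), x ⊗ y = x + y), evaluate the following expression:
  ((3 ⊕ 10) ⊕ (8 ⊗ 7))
((3 ⊕ 10) ⊕ (8 ⊗ 7)) = 3

Expand innermost to outermost. Recall ⊕ takes the minimum of its arguments and ⊗ takes their sum. Working out the expression ((3 ⊕ 10) ⊕ (8 ⊗ 7)) gives 3.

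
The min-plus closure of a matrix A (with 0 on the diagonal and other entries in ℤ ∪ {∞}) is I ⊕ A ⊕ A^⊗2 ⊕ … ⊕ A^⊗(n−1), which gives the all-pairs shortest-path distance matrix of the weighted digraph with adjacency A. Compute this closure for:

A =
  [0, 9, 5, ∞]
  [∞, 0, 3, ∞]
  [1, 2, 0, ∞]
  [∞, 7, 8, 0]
Closure =
  [0, 7, 5, ∞]
  [4, 0, 3, ∞]
  [1, 2, 0, ∞]
  [9, 7, 8, 0]

This is the Floyd-Warshall all-pairs shortest-path computation. For each intermediate vertex k = 0, 1, …, 3, update dist[i][j] ← min(dist[i][j], dist[i][k] + dist[k][j]). The final matrix gives, for each (i, j), the minimum total weight of any directed path from i to j (possibly empty when i = j).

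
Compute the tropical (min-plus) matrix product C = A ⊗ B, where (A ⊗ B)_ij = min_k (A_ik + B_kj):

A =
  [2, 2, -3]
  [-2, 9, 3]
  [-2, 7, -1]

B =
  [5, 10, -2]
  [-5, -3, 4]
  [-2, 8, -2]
A ⊗ B =
  [-5, -1, -5]
  [1, 6, -4]
  [-3, 4, -4]

Apply the min-plus product entry-by-entry:
  C[0][0] = min over k of (A[0][0] + B[0][0] = 2 + 5 = 7, A[0][1] + B[1][0] = 2 + -5 = -3, A[0][2] + B[2][0] = -3 + -2 = -5) = -5 (attained at k = 2)
  C[0][1] = min over k of (A[0][0] + B[0][1] = 2 + 10 = 12, A[0][1] + B[1][1] = 2 + -3 = -1, A[0][2] + B[2][1] = -3 + 8 = 5) = -1 (attained at k = 1)
  C[0][2] = min over k of (A[0][0] + B[0][2] = 2 + -2 = 0, A[0][1] + B[1][2] = 2 + 4 = 6, A[0][2] + B[2][2] = -3 + -2 = -5) = -5 (attained at k = 2)
  C[1][0] = min over k of (A[1][0] + B[0][0] = -2 + 5 = 3, A[1][1] + B[1][0] = 9 + -5 = 4, A[1][2] + B[2][0] = 3 + -2 = 1) = 1 (attained at k = 2)
  C[1][1] = min over k of (A[1][0] + B[0][1] = -2 + 10 = 8, A[1][1] + B[1][1] = 9 + -3 = 6, A[1][2] + B[2][1] = 3 + 8 = 11) = 6 (attained at k = 1)
  C[1][2] = min over k of (A[1][0] + B[0][2] = -2 + -2 = -4, A[1][1] + B[1][2] = 9 + 4 = 13, A[1][2] + B[2][2] = 3 + -2 = 1) = -4 (attained at k = 0)
  C[2][0] = min over k of (A[2][0] + B[0][0] = -2 + 5 = 3, A[2][1] + B[1][0] = 7 + -5 = 2, A[2][2] + B[2][0] = -1 + -2 = -3) = -3 (attained at k = 2)
  C[2][1] = min over k of (A[2][0] + B[0][1] = -2 + 10 = 8, A[2][1] + B[1][1] = 7 + -3 = 4, A[2][2] + B[2][1] = -1 + 8 = 7) = 4 (attained at k = 1)
  C[2][2] = min over k of (A[2][0] + B[0][2] = -2 + -2 = -4, A[2][1] + B[1][2] = 7 + 4 = 11, A[2][2] + B[2][2] = -1 + -2 = -3) = -4 (attained at k = 0)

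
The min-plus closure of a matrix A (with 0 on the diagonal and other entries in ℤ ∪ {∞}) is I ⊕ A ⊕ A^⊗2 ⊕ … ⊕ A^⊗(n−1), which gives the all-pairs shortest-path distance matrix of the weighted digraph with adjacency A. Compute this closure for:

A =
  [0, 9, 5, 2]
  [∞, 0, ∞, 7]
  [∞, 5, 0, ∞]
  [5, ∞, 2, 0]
Closure =
  [0, 9, 4, 2]
  [12, 0, 9, 7]
  [17, 5, 0, 12]
  [5, 7, 2, 0]

This is the Floyd-Warshall all-pairs shortest-path computation. For each intermediate vertex k = 0, 1, …, 3, update dist[i][j] ← min(dist[i][j], dist[i][k] + dist[k][j]). The final matrix gives, for each (i, j), the minimum total weight of any directed path from i to j (possibly empty when i = j).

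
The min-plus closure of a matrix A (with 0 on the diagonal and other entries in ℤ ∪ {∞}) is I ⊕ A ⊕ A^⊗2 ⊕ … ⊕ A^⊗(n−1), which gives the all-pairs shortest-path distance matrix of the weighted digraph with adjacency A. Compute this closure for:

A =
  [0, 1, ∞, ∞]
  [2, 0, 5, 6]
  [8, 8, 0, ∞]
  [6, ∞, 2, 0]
Closure =
  [0, 1, 6, 7]
  [2, 0, 5, 6]
  [8, 8, 0, 14]
  [6, 7, 2, 0]

This is the Floyd-Warshall all-pairs shortest-path computation. For each intermediate vertex k = 0, 1, …, 3, update dist[i][j] ← min(dist[i][j], dist[i][k] + dist[k][j]). The final matrix gives, for each (i, j), the minimum total weight of any directed path from i to j (possibly empty when i = j).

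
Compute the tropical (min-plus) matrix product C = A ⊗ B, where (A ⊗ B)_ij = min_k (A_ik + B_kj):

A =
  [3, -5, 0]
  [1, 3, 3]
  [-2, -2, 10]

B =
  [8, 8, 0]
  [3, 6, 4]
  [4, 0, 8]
A ⊗ B =
  [-2, 0, -1]
  [6, 3, 1]
  [1, 4, -2]

Apply the min-plus product entry-by-entry:
  C[0][0] = min over k of (A[0][0] + B[0][0] = 3 + 8 = 11, A[0][1] + B[1][0] = -5 + 3 = -2, A[0][2] + B[2][0] = 0 + 4 = 4) = -2 (attained at k = 1)
  C[0][1] = min over k of (A[0][0] + B[0][1] = 3 + 8 = 11, A[0][1] + B[1][1] = -5 + 6 = 1, A[0][2] + B[2][1] = 0 + 0 = 0) = 0 (attained at k = 2)
  C[0][2] = min over k of (A[0][0] + B[0][2] = 3 + 0 = 3, A[0][1] + B[1][2] = -5 + 4 = -1, A[0][2] + B[2][2] = 0 + 8 = 8) = -1 (attained at k = 1)
  C[1][0] = min over k of (A[1][0] + B[0][0] = 1 + 8 = 9, A[1][1] + B[1][0] = 3 + 3 = 6, A[1][2] + B[2][0] = 3 + 4 = 7) = 6 (attained at k = 1)
  C[1][1] = min over k of (A[1][0] + B[0][1] = 1 + 8 = 9, A[1][1] + B[1][1] = 3 + 6 = 9, A[1][2] + B[2][1] = 3 + 0 = 3) = 3 (attained at k = 2)
  C[1][2] = min over k of (A[1][0] + B[0][2] = 1 + 0 = 1, A[1][1] + B[1][2] = 3 + 4 = 7, A[1][2] + B[2][2] = 3 + 8 = 11) = 1 (attained at k = 0)
  C[2][0] = min over k of (A[2][0] + B[0][0] = -2 + 8 = 6, A[2][1] + B[1][0] = -2 + 3 = 1, A[2][2] + B[2][0] = 10 + 4 = 14) = 1 (attained at k = 1)
  C[2][1] = min over k of (A[2][0] + B[0][1] = -2 + 8 = 6, A[2][1] + B[1][1] = -2 + 6 = 4, A[2][2] + B[2][1] = 10 + 0 = 10) = 4 (attained at k = 1)
  C[2][2] = min over k of (A[2][0] + B[0][2] = -2 + 0 = -2, A[2][1] + B[1][2] = -2 + 4 = 2, A[2][2] + B[2][2] = 10 + 8 = 18) = -2 (attained at k = 0)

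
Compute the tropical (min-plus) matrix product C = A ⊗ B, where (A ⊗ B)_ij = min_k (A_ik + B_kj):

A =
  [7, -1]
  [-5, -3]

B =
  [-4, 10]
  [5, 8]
A ⊗ B =
  [3, 7]
  [-9, 5]

Apply the min-plus product entry-by-entry:
  C[0][0] = min over k of (A[0][0] + B[0][0] = 7 + -4 = 3, A[0][1] + B[1][0] = -1 + 5 = 4) = 3 (attained at k = 0)
  C[0][1] = min over k of (A[0][0] + B[0][1] = 7 + 10 = 17, A[0][1] + B[1][1] = -1 + 8 = 7) = 7 (attained at k = 1)
  C[1][0] = min over k of (A[1][0] + B[0][0] = -5 + -4 = -9, A[1][1] + B[1][0] = -3 + 5 = 2) = -9 (attained at k = 0)
  C[1][1] = min over k of (A[1][0] + B[0][1] = -5 + 10 = 5, A[1][1] + B[1][1] = -3 + 8 = 5) = 5 (attained at k = 0)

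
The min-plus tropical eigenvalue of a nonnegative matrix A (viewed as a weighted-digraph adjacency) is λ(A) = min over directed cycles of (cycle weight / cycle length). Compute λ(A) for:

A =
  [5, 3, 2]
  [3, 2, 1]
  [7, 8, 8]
λ(A) = 2

Enumerate directed cycles and compute their means (weight / length). Sample:
  cycle 0 → 0: weight = 5, length = 1, mean = 5/1 ≈ 5.000
  cycle 1 → 1: weight = 2, length = 1, mean = 2/1 ≈ 2.000
  cycle 2 → 2: weight = 8, length = 1, mean = 8/1 ≈ 8.000
  cycle 0 → 1 → 0: weight = 6, length = 2, mean = 6/2 ≈ 3.000
  cycle 0 → 2 → 0: weight = 9, length = 2, mean = 9/2 ≈ 4.500
  cycle 1 → 0 → 1: weight = 6, length = 2, mean = 6/2 ≈ 3.000
Minimum mean = 2.000, attained e.g. along the cycle 1 → 1 with weight 2 and length 1. So λ(A) = 2/1 = 2.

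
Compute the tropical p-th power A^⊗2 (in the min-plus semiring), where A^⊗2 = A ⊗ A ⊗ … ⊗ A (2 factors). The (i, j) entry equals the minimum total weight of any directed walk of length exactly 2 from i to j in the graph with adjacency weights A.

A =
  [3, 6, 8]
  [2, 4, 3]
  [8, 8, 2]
A^⊗2 =
  [6, 9, 9]
  [5, 8, 5]
  [10, 10, 4]

Each entry (A^⊗2)_ij equals the minimum over all length-2 walks i = v_0 → v_1 → … → v_2 = j of Σ_t A[v_t][v_{t+1}]. For example, for (i, j) = (0, 2) we minimise over 3 possible intermediate vertex sequences; the minimum is 9, attained along the walk 0 → 1 → 2.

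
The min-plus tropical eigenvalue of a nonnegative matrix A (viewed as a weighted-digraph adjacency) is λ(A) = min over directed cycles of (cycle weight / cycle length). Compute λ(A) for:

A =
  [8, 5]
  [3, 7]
λ(A) = 4

Enumerate directed cycles and compute their means (weight / length). Sample:
  cycle 0 → 0: weight = 8, length = 1, mean = 8/1 ≈ 8.000
  cycle 1 → 1: weight = 7, length = 1, mean = 7/1 ≈ 7.000
  cycle 0 → 1 → 0: weight = 8, length = 2, mean = 8/2 ≈ 4.000
  cycle 1 → 0 → 1: weight = 8, length = 2, mean = 8/2 ≈ 4.000
Minimum mean = 4.000, attained e.g. along the cycle 0 → 1 → 0 with weight 8 and length 2. So λ(A) = 8/2 = 4.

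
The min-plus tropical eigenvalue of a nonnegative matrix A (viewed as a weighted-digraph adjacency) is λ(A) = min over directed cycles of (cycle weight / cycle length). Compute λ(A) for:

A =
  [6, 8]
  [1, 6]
λ(A) = 9/2

Enumerate directed cycles and compute their means (weight / length). Sample:
  cycle 0 → 0: weight = 6, length = 1, mean = 6/1 ≈ 6.000
  cycle 1 → 1: weight = 6, length = 1, mean = 6/1 ≈ 6.000
  cycle 0 → 1 → 0: weight = 9, length = 2, mean = 9/2 ≈ 4.500
  cycle 1 → 0 → 1: weight = 9, length = 2, mean = 9/2 ≈ 4.500
Minimum mean = 4.500, attained e.g. along the cycle 0 → 1 → 0 with weight 9 and length 2. So λ(A) = 9/2 = 9/2.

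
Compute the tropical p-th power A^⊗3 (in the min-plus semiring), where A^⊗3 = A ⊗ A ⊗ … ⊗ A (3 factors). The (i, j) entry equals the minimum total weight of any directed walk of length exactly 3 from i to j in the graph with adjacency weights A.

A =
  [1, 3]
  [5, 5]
A^⊗3 =
  [3, 5]
  [7, 9]

Each entry (A^⊗3)_ij equals the minimum over all length-3 walks i = v_0 → v_1 → … → v_3 = j of Σ_t A[v_t][v_{t+1}]. For example, for (i, j) = (0, 1) we minimise over 4 possible intermediate vertex sequences; the minimum is 5, attained along the walk 0 → 0 → 0 → 1.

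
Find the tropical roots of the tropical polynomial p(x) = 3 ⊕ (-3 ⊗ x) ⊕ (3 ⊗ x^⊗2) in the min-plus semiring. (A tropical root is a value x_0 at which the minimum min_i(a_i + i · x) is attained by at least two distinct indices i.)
Roots: {-6, 6}

Each tropical root is a break point of the lower envelope of the lines y = a_i + i · x (there are 3 lines, with slopes 0, 1, ..., 2). Only the lines that attain the minimum somewhere contribute to roots; other lines are dominated. Here the surviving (envelope) indices are i = 2, i = 1, i = 0.
Intersections between consecutive envelope lines give the roots: for adjacent envelope indices i < j the intersection is x = (a_i − a_j) / (j − i). Reading off the sorted break points: {-6, 6}.
Verification: at each break x_0, at least two indices attain the minimum of min_i(a_i + i · x_0).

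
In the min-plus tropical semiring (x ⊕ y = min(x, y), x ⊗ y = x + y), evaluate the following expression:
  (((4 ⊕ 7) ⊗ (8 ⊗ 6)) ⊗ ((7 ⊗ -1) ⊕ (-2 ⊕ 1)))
(((4 ⊕ 7) ⊗ (8 ⊗ 6)) ⊗ ((7 ⊗ -1) ⊕ (-2 ⊕ 1))) = 16

Expand innermost to outermost. Recall ⊕ takes the minimum of its arguments and ⊗ takes their sum. Working out the expression (((4 ⊕ 7) ⊗ (8 ⊗ 6)) ⊗ ((7 ⊗ -1) ⊕ (-2 ⊕ 1))) gives 16.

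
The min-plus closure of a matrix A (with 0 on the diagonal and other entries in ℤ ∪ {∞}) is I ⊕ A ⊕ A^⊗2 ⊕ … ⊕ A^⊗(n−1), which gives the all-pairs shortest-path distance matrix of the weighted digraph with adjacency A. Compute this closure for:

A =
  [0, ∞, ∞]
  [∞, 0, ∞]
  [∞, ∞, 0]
Closure =
  [0, ∞, ∞]
  [∞, 0, ∞]
  [∞, ∞, 0]

This is the Floyd-Warshall all-pairs shortest-path computation. For each intermediate vertex k = 0, 1, …, 2, update dist[i][j] ← min(dist[i][j], dist[i][k] + dist[k][j]). The final matrix gives, for each (i, j), the minimum total weight of any directed path from i to j (possibly empty when i = j).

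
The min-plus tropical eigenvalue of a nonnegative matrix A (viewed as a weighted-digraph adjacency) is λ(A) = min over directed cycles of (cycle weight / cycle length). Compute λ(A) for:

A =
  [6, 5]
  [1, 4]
λ(A) = 3

Enumerate directed cycles and compute their means (weight / length). Sample:
  cycle 0 → 0: weight = 6, length = 1, mean = 6/1 ≈ 6.000
  cycle 1 → 1: weight = 4, length = 1, mean = 4/1 ≈ 4.000
  cycle 0 → 1 → 0: weight = 6, length = 2, mean = 6/2 ≈ 3.000
  cycle 1 → 0 → 1: weight = 6, length = 2, mean = 6/2 ≈ 3.000
Minimum mean = 3.000, attained e.g. along the cycle 0 → 1 → 0 with weight 6 and length 2. So λ(A) = 6/2 = 3.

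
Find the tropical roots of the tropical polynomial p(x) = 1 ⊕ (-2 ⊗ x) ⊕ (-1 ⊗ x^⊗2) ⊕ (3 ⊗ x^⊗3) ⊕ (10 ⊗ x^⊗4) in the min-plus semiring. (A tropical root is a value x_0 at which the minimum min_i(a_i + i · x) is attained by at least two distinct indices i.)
Roots: {-7, -4, -1, 3}

Each tropical root is a break point of the lower envelope of the lines y = a_i + i · x (there are 5 lines, with slopes 0, 1, ..., 4). Only the lines that attain the minimum somewhere contribute to roots; other lines are dominated. Here the surviving (envelope) indices are i = 4, i = 3, i = 2, i = 1, i = 0.
Intersections between consecutive envelope lines give the roots: for adjacent envelope indices i < j the intersection is x = (a_i − a_j) / (j − i). Reading off the sorted break points: {-7, -4, -1, 3}.
Verification: at each break x_0, at least two indices attain the minimum of min_i(a_i + i · x_0).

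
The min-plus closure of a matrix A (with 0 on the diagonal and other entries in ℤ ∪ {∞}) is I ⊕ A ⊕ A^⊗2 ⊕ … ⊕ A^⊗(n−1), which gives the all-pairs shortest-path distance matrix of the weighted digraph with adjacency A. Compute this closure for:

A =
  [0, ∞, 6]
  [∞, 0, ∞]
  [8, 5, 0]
Closure =
  [0, 11, 6]
  [∞, 0, ∞]
  [8, 5, 0]

This is the Floyd-Warshall all-pairs shortest-path computation. For each intermediate vertex k = 0, 1, …, 2, update dist[i][j] ← min(dist[i][j], dist[i][k] + dist[k][j]). The final matrix gives, for each (i, j), the minimum total weight of any directed path from i to j (possibly empty when i = j).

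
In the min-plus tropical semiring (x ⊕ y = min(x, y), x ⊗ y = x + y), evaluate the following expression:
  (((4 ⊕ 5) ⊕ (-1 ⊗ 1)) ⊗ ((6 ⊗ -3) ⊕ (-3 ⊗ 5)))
(((4 ⊕ 5) ⊕ (-1 ⊗ 1)) ⊗ ((6 ⊗ -3) ⊕ (-3 ⊗ 5))) = 2

Expand innermost to outermost. Recall ⊕ takes the minimum of its arguments and ⊗ takes their sum. Working out the expression (((4 ⊕ 5) ⊕ (-1 ⊗ 1)) ⊗ ((6 ⊗ -3) ⊕ (-3 ⊗ 5))) gives 2.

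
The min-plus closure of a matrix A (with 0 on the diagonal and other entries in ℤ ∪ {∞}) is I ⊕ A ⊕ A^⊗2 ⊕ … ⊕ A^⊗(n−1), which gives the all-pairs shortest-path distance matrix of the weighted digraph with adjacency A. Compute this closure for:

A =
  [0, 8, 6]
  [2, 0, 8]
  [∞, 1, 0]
Closure =
  [0, 7, 6]
  [2, 0, 8]
  [3, 1, 0]

This is the Floyd-Warshall all-pairs shortest-path computation. For each intermediate vertex k = 0, 1, …, 2, update dist[i][j] ← min(dist[i][j], dist[i][k] + dist[k][j]). The final matrix gives, for each (i, j), the minimum total weight of any directed path from i to j (possibly empty when i = j).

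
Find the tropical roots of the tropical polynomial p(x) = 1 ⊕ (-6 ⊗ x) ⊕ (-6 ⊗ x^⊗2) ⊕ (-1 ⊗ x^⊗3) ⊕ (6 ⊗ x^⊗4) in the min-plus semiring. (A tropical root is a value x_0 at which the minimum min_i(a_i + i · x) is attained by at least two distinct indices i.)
Roots: {-7, -5, 0, 7}

Each tropical root is a break point of the lower envelope of the lines y = a_i + i · x (there are 5 lines, with slopes 0, 1, ..., 4). Only the lines that attain the minimum somewhere contribute to roots; other lines are dominated. Here the surviving (envelope) indices are i = 4, i = 3, i = 2, i = 1, i = 0.
Intersections between consecutive envelope lines give the roots: for adjacent envelope indices i < j the intersection is x = (a_i − a_j) / (j − i). Reading off the sorted break points: {-7, -5, 0, 7}.
Verification: at each break x_0, at least two indices attain the minimum of min_i(a_i + i · x_0).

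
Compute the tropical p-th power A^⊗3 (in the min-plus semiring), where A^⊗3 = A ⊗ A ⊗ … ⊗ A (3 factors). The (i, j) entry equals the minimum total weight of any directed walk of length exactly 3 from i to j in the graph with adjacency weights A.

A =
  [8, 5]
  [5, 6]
A^⊗3 =
  [16, 15]
  [15, 16]

Each entry (A^⊗3)_ij equals the minimum over all length-3 walks i = v_0 → v_1 → … → v_3 = j of Σ_t A[v_t][v_{t+1}]. For example, for (i, j) = (0, 1) we minimise over 4 possible intermediate vertex sequences; the minimum is 15, attained along the walk 0 → 1 → 0 → 1.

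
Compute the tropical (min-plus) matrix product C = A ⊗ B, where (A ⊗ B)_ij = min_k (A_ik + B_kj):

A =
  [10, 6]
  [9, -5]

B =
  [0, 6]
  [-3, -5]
A ⊗ B =
  [3, 1]
  [-8, -10]

Apply the min-plus product entry-by-entry:
  C[0][0] = min over k of (A[0][0] + B[0][0] = 10 + 0 = 10, A[0][1] + B[1][0] = 6 + -3 = 3) = 3 (attained at k = 1)
  C[0][1] = min over k of (A[0][0] + B[0][1] = 10 + 6 = 16, A[0][1] + B[1][1] = 6 + -5 = 1) = 1 (attained at k = 1)
  C[1][0] = min over k of (A[1][0] + B[0][0] = 9 + 0 = 9, A[1][1] + B[1][0] = -5 + -3 = -8) = -8 (attained at k = 1)
  C[1][1] = min over k of (A[1][0] + B[0][1] = 9 + 6 = 15, A[1][1] + B[1][1] = -5 + -5 = -10) = -10 (attained at k = 1)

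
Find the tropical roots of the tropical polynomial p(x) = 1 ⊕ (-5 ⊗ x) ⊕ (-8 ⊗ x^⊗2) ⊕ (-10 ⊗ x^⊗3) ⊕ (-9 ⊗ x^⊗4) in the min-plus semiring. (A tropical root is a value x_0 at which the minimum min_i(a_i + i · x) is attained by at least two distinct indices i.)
Roots: {-1, 2, 3, 6}

Each tropical root is a break point of the lower envelope of the lines y = a_i + i · x (there are 5 lines, with slopes 0, 1, ..., 4). Only the lines that attain the minimum somewhere contribute to roots; other lines are dominated. Here the surviving (envelope) indices are i = 4, i = 3, i = 2, i = 1, i = 0.
Intersections between consecutive envelope lines give the roots: for adjacent envelope indices i < j the intersection is x = (a_i − a_j) / (j − i). Reading off the sorted break points: {-1, 2, 3, 6}.
Verification: at each break x_0, at least two indices attain the minimum of min_i(a_i + i · x_0).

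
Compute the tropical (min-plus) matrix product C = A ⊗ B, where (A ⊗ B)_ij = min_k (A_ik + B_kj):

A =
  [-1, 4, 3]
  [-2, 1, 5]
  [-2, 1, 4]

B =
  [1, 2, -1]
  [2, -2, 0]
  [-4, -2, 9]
A ⊗ B =
  [-1, 1, -2]
  [-1, -1, -3]
  [-1, -1, -3]

Apply the min-plus product entry-by-entry:
  C[0][0] = min over k of (A[0][0] + B[0][0] = -1 + 1 = 0, A[0][1] + B[1][0] = 4 + 2 = 6, A[0][2] + B[2][0] = 3 + -4 = -1) = -1 (attained at k = 2)
  C[0][1] = min over k of (A[0][0] + B[0][1] = -1 + 2 = 1, A[0][1] + B[1][1] = 4 + -2 = 2, A[0][2] + B[2][1] = 3 + -2 = 1) = 1 (attained at k = 0)
  C[0][2] = min over k of (A[0][0] + B[0][2] = -1 + -1 = -2, A[0][1] + B[1][2] = 4 + 0 = 4, A[0][2] + B[2][2] = 3 + 9 = 12) = -2 (attained at k = 0)
  C[1][0] = min over k of (A[1][0] + B[0][0] = -2 + 1 = -1, A[1][1] + B[1][0] = 1 + 2 = 3, A[1][2] + B[2][0] = 5 + -4 = 1) = -1 (attained at k = 0)
  C[1][1] = min over k of (A[1][0] + B[0][1] = -2 + 2 = 0, A[1][1] + B[1][1] = 1 + -2 = -1, A[1][2] + B[2][1] = 5 + -2 = 3) = -1 (attained at k = 1)
  C[1][2] = min over k of (A[1][0] + B[0][2] = -2 + -1 = -3, A[1][1] + B[1][2] = 1 + 0 = 1, A[1][2] + B[2][2] = 5 + 9 = 14) = -3 (attained at k = 0)
  C[2][0] = min over k of (A[2][0] + B[0][0] = -2 + 1 = -1, A[2][1] + B[1][0] = 1 + 2 = 3, A[2][2] + B[2][0] = 4 + -4 = 0) = -1 (attained at k = 0)
  C[2][1] = min over k of (A[2][0] + B[0][1] = -2 + 2 = 0, A[2][1] + B[1][1] = 1 + -2 = -1, A[2][2] + B[2][1] = 4 + -2 = 2) = -1 (attained at k = 1)
  C[2][2] = min over k of (A[2][0] + B[0][2] = -2 + -1 = -3, A[2][1] + B[1][2] = 1 + 0 = 1, A[2][2] + B[2][2] = 4 + 9 = 13) = -3 (attained at k = 0)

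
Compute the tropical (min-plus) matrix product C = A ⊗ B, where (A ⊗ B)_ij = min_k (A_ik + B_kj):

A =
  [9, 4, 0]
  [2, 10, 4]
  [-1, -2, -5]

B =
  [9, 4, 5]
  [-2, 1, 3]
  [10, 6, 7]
A ⊗ B =
  [2, 5, 7]
  [8, 6, 7]
  [-4, -1, 1]

Apply the min-plus product entry-by-entry:
  C[0][0] = min over k of (A[0][0] + B[0][0] = 9 + 9 = 18, A[0][1] + B[1][0] = 4 + -2 = 2, A[0][2] + B[2][0] = 0 + 10 = 10) = 2 (attained at k = 1)
  C[0][1] = min over k of (A[0][0] + B[0][1] = 9 + 4 = 13, A[0][1] + B[1][1] = 4 + 1 = 5, A[0][2] + B[2][1] = 0 + 6 = 6) = 5 (attained at k = 1)
  C[0][2] = min over k of (A[0][0] + B[0][2] = 9 + 5 = 14, A[0][1] + B[1][2] = 4 + 3 = 7, A[0][2] + B[2][2] = 0 + 7 = 7) = 7 (attained at k = 1)
  C[1][0] = min over k of (A[1][0] + B[0][0] = 2 + 9 = 11, A[1][1] + B[1][0] = 10 + -2 = 8, A[1][2] + B[2][0] = 4 + 10 = 14) = 8 (attained at k = 1)
  C[1][1] = min over k of (A[1][0] + B[0][1] = 2 + 4 = 6, A[1][1] + B[1][1] = 10 + 1 = 11, A[1][2] + B[2][1] = 4 + 6 = 10) = 6 (attained at k = 0)
  C[1][2] = min over k of (A[1][0] + B[0][2] = 2 + 5 = 7, A[1][1] + B[1][2] = 10 + 3 = 13, A[1][2] + B[2][2] = 4 + 7 = 11) = 7 (attained at k = 0)
  C[2][0] = min over k of (A[2][0] + B[0][0] = -1 + 9 = 8, A[2][1] + B[1][0] = -2 + -2 = -4, A[2][2] + B[2][0] = -5 + 10 = 5) = -4 (attained at k = 1)
  C[2][1] = min over k of (A[2][0] + B[0][1] = -1 + 4 = 3, A[2][1] + B[1][1] = -2 + 1 = -1, A[2][2] + B[2][1] = -5 + 6 = 1) = -1 (attained at k = 1)
  C[2][2] = min over k of (A[2][0] + B[0][2] = -1 + 5 = 4, A[2][1] + B[1][2] = -2 + 3 = 1, A[2][2] + B[2][2] = -5 + 7 = 2) = 1 (attained at k = 1)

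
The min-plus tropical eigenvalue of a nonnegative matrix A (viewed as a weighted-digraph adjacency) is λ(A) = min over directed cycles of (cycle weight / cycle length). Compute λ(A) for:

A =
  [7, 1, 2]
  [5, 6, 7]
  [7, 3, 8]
λ(A) = 3

Enumerate directed cycles and compute their means (weight / length). Sample:
  cycle 0 → 0: weight = 7, length = 1, mean = 7/1 ≈ 7.000
  cycle 1 → 1: weight = 6, length = 1, mean = 6/1 ≈ 6.000
  cycle 2 → 2: weight = 8, length = 1, mean = 8/1 ≈ 8.000
  cycle 0 → 1 → 0: weight = 6, length = 2, mean = 6/2 ≈ 3.000
  cycle 0 → 2 → 0: weight = 9, length = 2, mean = 9/2 ≈ 4.500
  cycle 1 → 0 → 1: weight = 6, length = 2, mean = 6/2 ≈ 3.000
Minimum mean = 3.000, attained e.g. along the cycle 0 → 1 → 0 with weight 6 and length 2. So λ(A) = 6/2 = 3.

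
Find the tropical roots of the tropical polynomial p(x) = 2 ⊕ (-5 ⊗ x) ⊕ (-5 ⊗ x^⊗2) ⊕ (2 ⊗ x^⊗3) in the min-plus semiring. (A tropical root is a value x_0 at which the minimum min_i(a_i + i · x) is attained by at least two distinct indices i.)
Roots: {-7, 0, 7}

Each tropical root is a break point of the lower envelope of the lines y = a_i + i · x (there are 4 lines, with slopes 0, 1, ..., 3). Only the lines that attain the minimum somewhere contribute to roots; other lines are dominated. Here the surviving (envelope) indices are i = 3, i = 2, i = 1, i = 0.
Intersections between consecutive envelope lines give the roots: for adjacent envelope indices i < j the intersection is x = (a_i − a_j) / (j − i). Reading off the sorted break points: {-7, 0, 7}.
Verification: at each break x_0, at least two indices attain the minimum of min_i(a_i + i · x_0).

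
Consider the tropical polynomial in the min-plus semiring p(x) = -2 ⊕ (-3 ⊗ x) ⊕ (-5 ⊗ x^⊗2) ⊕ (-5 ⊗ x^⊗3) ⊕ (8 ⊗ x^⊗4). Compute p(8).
p(8) = -2

A tropical monomial a ⊗ x^⊗i evaluates to a + i · x. Evaluating each term at x = 8:
  Term 0 contributes -2 + 0 · 8 = -2
  Term 1 contributes -3 + 1 · 8 = 5
  Term 2 contributes -5 + 2 · 8 = 11
  Term 3 contributes -5 + 3 · 8 = 19
  Term 4 contributes 8 + 4 · 8 = 40
p(8) = ⊕ of these = min[-2, 5, 11, 19, 40] = -2.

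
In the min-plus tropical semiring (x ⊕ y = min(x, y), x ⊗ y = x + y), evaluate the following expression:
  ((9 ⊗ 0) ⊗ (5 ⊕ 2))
((9 ⊗ 0) ⊗ (5 ⊕ 2)) = 11

Expand innermost to outermost. Recall ⊕ takes the minimum of its arguments and ⊗ takes their sum. Working out the expression ((9 ⊗ 0) ⊗ (5 ⊕ 2)) gives 11.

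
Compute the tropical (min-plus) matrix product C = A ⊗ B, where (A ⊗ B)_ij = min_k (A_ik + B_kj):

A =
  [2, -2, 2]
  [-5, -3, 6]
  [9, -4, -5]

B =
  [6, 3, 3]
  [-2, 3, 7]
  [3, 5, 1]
A ⊗ B =
  [-4, 1, 3]
  [-5, -2, -2]
  [-6, -1, -4]

Apply the min-plus product entry-by-entry:
  C[0][0] = min over k of (A[0][0] + B[0][0] = 2 + 6 = 8, A[0][1] + B[1][0] = -2 + -2 = -4, A[0][2] + B[2][0] = 2 + 3 = 5) = -4 (attained at k = 1)
  C[0][1] = min over k of (A[0][0] + B[0][1] = 2 + 3 = 5, A[0][1] + B[1][1] = -2 + 3 = 1, A[0][2] + B[2][1] = 2 + 5 = 7) = 1 (attained at k = 1)
  C[0][2] = min over k of (A[0][0] + B[0][2] = 2 + 3 = 5, A[0][1] + B[1][2] = -2 + 7 = 5, A[0][2] + B[2][2] = 2 + 1 = 3) = 3 (attained at k = 2)
  C[1][0] = min over k of (A[1][0] + B[0][0] = -5 + 6 = 1, A[1][1] + B[1][0] = -3 + -2 = -5, A[1][2] + B[2][0] = 6 + 3 = 9) = -5 (attained at k = 1)
  C[1][1] = min over k of (A[1][0] + B[0][1] = -5 + 3 = -2, A[1][1] + B[1][1] = -3 + 3 = 0, A[1][2] + B[2][1] = 6 + 5 = 11) = -2 (attained at k = 0)
  C[1][2] = min over k of (A[1][0] + B[0][2] = -5 + 3 = -2, A[1][1] + B[1][2] = -3 + 7 = 4, A[1][2] + B[2][2] = 6 + 1 = 7) = -2 (attained at k = 0)
  C[2][0] = min over k of (A[2][0] + B[0][0] = 9 + 6 = 15, A[2][1] + B[1][0] = -4 + -2 = -6, A[2][2] + B[2][0] = -5 + 3 = -2) = -6 (attained at k = 1)
  C[2][1] = min over k of (A[2][0] + B[0][1] = 9 + 3 = 12, A[2][1] + B[1][1] = -4 + 3 = -1, A[2][2] + B[2][1] = -5 + 5 = 0) = -1 (attained at k = 1)
  C[2][2] = min over k of (A[2][0] + B[0][2] = 9 + 3 = 12, A[2][1] + B[1][2] = -4 + 7 = 3, A[2][2] + B[2][2] = -5 + 1 = -4) = -4 (attained at k = 2)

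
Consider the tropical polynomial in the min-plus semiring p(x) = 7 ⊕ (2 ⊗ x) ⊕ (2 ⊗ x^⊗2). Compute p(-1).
p(-1) = 0

A tropical monomial a ⊗ x^⊗i evaluates to a + i · x. Evaluating each term at x = -1:
  Term 0 contributes 7 + 0 · -1 = 7
  Term 1 contributes 2 + 1 · -1 = 1
  Term 2 contributes 2 + 2 · -1 = 0
p(-1) = ⊕ of these = min[7, 1, 0] = 0.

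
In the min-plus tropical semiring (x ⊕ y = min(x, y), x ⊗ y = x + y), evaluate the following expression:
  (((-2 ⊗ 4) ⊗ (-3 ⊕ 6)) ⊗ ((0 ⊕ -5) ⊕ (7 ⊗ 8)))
(((-2 ⊗ 4) ⊗ (-3 ⊕ 6)) ⊗ ((0 ⊕ -5) ⊕ (7 ⊗ 8))) = -6

Expand innermost to outermost. Recall ⊕ takes the minimum of its arguments and ⊗ takes their sum. Working out the expression (((-2 ⊗ 4) ⊗ (-3 ⊕ 6)) ⊗ ((0 ⊕ -5) ⊕ (7 ⊗ 8))) gives -6.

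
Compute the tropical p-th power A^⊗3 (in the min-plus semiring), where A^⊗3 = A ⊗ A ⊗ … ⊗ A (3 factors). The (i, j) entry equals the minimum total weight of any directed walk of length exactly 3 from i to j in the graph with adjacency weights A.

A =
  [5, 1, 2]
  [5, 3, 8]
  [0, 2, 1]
A^⊗3 =
  [3, 3, 4]
  [7, 9, 8]
  [2, 2, 3]

Each entry (A^⊗3)_ij equals the minimum over all length-3 walks i = v_0 → v_1 → … → v_3 = j of Σ_t A[v_t][v_{t+1}]. For example, for (i, j) = (0, 2) we minimise over 9 possible intermediate vertex sequences; the minimum is 4, attained along the walk 0 → 2 → 0 → 2.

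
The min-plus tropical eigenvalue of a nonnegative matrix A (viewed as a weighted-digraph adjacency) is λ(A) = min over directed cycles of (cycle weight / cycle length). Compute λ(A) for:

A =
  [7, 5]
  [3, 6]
λ(A) = 4

Enumerate directed cycles and compute their means (weight / length). Sample:
  cycle 0 → 0: weight = 7, length = 1, mean = 7/1 ≈ 7.000
  cycle 1 → 1: weight = 6, length = 1, mean = 6/1 ≈ 6.000
  cycle 0 → 1 → 0: weight = 8, length = 2, mean = 8/2 ≈ 4.000
  cycle 1 → 0 → 1: weight = 8, length = 2, mean = 8/2 ≈ 4.000
Minimum mean = 4.000, attained e.g. along the cycle 0 → 1 → 0 with weight 8 and length 2. So λ(A) = 8/2 = 4.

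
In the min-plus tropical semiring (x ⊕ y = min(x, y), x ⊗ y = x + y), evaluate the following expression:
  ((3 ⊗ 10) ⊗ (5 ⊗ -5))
((3 ⊗ 10) ⊗ (5 ⊗ -5)) = 13

Expand innermost to outermost. Recall ⊕ takes the minimum of its arguments and ⊗ takes their sum. Working out the expression ((3 ⊗ 10) ⊗ (5 ⊗ -5)) gives 13.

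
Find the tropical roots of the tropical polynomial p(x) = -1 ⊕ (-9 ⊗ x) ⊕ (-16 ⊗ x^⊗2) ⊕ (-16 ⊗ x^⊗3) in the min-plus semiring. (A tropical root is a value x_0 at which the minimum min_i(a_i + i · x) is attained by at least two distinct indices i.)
Roots: {0, 7, 8}

Each tropical root is a break point of the lower envelope of the lines y = a_i + i · x (there are 4 lines, with slopes 0, 1, ..., 3). Only the lines that attain the minimum somewhere contribute to roots; other lines are dominated. Here the surviving (envelope) indices are i = 3, i = 2, i = 1, i = 0.
Intersections between consecutive envelope lines give the roots: for adjacent envelope indices i < j the intersection is x = (a_i − a_j) / (j − i). Reading off the sorted break points: {0, 7, 8}.
Verification: at each break x_0, at least two indices attain the minimum of min_i(a_i + i · x_0).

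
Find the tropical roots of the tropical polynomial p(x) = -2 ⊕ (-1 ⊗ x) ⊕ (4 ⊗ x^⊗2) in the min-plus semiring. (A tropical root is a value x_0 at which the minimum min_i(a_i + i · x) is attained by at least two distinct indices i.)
Roots: {-5, -1}

Each tropical root is a break point of the lower envelope of the lines y = a_i + i · x (there are 3 lines, with slopes 0, 1, ..., 2). Only the lines that attain the minimum somewhere contribute to roots; other lines are dominated. Here the surviving (envelope) indices are i = 2, i = 1, i = 0.
Intersections between consecutive envelope lines give the roots: for adjacent envelope indices i < j the intersection is x = (a_i − a_j) / (j − i). Reading off the sorted break points: {-5, -1}.
Verification: at each break x_0, at least two indices attain the minimum of min_i(a_i + i · x_0).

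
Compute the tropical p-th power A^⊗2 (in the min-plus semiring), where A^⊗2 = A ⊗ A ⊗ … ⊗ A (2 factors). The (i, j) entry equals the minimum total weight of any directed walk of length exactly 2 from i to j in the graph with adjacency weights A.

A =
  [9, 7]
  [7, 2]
A^⊗2 =
  [14, 9]
  [9, 4]

Each entry (A^⊗2)_ij equals the minimum over all length-2 walks i = v_0 → v_1 → … → v_2 = j of Σ_t A[v_t][v_{t+1}]. For example, for (i, j) = (0, 1) we minimise over 2 possible intermediate vertex sequences; the minimum is 9, attained along the walk 0 → 1 → 1.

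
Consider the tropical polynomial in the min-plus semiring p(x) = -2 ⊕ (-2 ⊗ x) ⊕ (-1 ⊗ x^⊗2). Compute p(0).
p(0) = -2

A tropical monomial a ⊗ x^⊗i evaluates to a + i · x. Evaluating each term at x = 0:
  Term 0 contributes -2 + 0 · 0 = -2
  Term 1 contributes -2 + 1 · 0 = -2
  Term 2 contributes -1 + 2 · 0 = -1
p(0) = ⊕ of these = min[-2, -2, -1] = -2.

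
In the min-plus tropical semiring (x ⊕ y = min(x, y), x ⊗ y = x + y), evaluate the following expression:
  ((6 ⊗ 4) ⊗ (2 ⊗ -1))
((6 ⊗ 4) ⊗ (2 ⊗ -1)) = 11

Expand innermost to outermost. Recall ⊕ takes the minimum of its arguments and ⊗ takes their sum. Working out the expression ((6 ⊗ 4) ⊗ (2 ⊗ -1)) gives 11.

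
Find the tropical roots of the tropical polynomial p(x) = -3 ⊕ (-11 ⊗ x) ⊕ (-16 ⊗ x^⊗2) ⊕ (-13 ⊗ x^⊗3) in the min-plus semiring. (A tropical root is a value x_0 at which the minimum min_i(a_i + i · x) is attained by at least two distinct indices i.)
Roots: {-3, 5, 8}

Each tropical root is a break point of the lower envelope of the lines y = a_i + i · x (there are 4 lines, with slopes 0, 1, ..., 3). Only the lines that attain the minimum somewhere contribute to roots; other lines are dominated. Here the surviving (envelope) indices are i = 3, i = 2, i = 1, i = 0.
Intersections between consecutive envelope lines give the roots: for adjacent envelope indices i < j the intersection is x = (a_i − a_j) / (j − i). Reading off the sorted break points: {-3, 5, 8}.
Verification: at each break x_0, at least two indices attain the minimum of min_i(a_i + i · x_0).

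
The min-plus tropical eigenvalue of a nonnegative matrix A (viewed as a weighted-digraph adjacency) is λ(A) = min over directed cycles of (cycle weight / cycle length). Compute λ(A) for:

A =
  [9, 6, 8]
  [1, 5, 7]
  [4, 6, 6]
λ(A) = 7/2

Enumerate directed cycles and compute their means (weight / length). Sample:
  cycle 0 → 0: weight = 9, length = 1, mean = 9/1 ≈ 9.000
  cycle 1 → 1: weight = 5, length = 1, mean = 5/1 ≈ 5.000
  cycle 2 → 2: weight = 6, length = 1, mean = 6/1 ≈ 6.000
  cycle 0 → 1 → 0: weight = 7, length = 2, mean = 7/2 ≈ 3.500
  cycle 0 → 2 → 0: weight = 12, length = 2, mean = 12/2 ≈ 6.000
  cycle 1 → 0 → 1: weight = 7, length = 2, mean = 7/2 ≈ 3.500
Minimum mean = 3.500, attained e.g. along the cycle 0 → 1 → 0 with weight 7 and length 2. So λ(A) = 7/2 = 7/2.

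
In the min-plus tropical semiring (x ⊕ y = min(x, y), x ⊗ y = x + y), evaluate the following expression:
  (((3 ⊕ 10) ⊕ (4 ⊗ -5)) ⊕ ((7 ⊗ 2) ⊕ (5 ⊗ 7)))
(((3 ⊕ 10) ⊕ (4 ⊗ -5)) ⊕ ((7 ⊗ 2) ⊕ (5 ⊗ 7))) = -1

Expand innermost to outermost. Recall ⊕ takes the minimum of its arguments and ⊗ takes their sum. Working out the expression (((3 ⊕ 10) ⊕ (4 ⊗ -5)) ⊕ ((7 ⊗ 2) ⊕ (5 ⊗ 7))) gives -1.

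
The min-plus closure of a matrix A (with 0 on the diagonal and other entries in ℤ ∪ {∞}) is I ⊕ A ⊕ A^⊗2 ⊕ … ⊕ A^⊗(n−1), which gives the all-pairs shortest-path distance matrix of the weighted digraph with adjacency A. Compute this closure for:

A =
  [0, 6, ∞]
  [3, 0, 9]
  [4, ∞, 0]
Closure =
  [0, 6, 15]
  [3, 0, 9]
  [4, 10, 0]

This is the Floyd-Warshall all-pairs shortest-path computation. For each intermediate vertex k = 0, 1, …, 2, update dist[i][j] ← min(dist[i][j], dist[i][k] + dist[k][j]). The final matrix gives, for each (i, j), the minimum total weight of any directed path from i to j (possibly empty when i = j).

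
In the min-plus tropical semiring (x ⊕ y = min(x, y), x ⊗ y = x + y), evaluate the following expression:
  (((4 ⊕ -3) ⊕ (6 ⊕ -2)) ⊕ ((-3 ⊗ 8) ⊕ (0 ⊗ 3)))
(((4 ⊕ -3) ⊕ (6 ⊕ -2)) ⊕ ((-3 ⊗ 8) ⊕ (0 ⊗ 3))) = -3

Expand innermost to outermost. Recall ⊕ takes the minimum of its arguments and ⊗ takes their sum. Working out the expression (((4 ⊕ -3) ⊕ (6 ⊕ -2)) ⊕ ((-3 ⊗ 8) ⊕ (0 ⊗ 3))) gives -3.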